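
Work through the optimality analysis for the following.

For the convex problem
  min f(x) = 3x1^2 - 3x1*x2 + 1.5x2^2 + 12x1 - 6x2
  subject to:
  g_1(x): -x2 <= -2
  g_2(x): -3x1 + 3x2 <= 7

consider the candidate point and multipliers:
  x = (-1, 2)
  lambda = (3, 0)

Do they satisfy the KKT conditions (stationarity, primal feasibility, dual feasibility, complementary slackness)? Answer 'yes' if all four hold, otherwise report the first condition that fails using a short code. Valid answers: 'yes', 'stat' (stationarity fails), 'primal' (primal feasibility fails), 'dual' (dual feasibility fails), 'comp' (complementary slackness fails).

Gradient of f: grad f(x) = Q x + c = (0, 3)
Constraint values g_i(x) = a_i^T x - b_i:
  g_1((-1, 2)) = 0
  g_2((-1, 2)) = 2
Stationarity residual: grad f(x) + sum_i lambda_i a_i = (0, 0)
  -> stationarity OK
Primal feasibility (all g_i <= 0): FAILS
Dual feasibility (all lambda_i >= 0): OK
Complementary slackness (lambda_i * g_i(x) = 0 for all i): OK

Verdict: the first failing condition is primal_feasibility -> primal.

primal


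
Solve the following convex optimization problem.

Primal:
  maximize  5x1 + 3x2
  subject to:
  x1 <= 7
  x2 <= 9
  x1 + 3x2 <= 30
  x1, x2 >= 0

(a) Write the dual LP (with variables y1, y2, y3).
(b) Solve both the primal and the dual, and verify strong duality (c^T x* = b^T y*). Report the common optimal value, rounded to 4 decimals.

The standard primal-dual pair for 'max c^T x s.t. A x <= b, x >= 0' is:
  Dual:  min b^T y  s.t.  A^T y >= c,  y >= 0.

So the dual LP is:
  minimize  7y1 + 9y2 + 30y3
  subject to:
    y1 + y3 >= 5
    y2 + 3y3 >= 3
    y1, y2, y3 >= 0

Solving the primal: x* = (7, 7.6667).
  primal value c^T x* = 58.
Solving the dual: y* = (4, 0, 1).
  dual value b^T y* = 58.
Strong duality: c^T x* = b^T y*. Confirmed.

58


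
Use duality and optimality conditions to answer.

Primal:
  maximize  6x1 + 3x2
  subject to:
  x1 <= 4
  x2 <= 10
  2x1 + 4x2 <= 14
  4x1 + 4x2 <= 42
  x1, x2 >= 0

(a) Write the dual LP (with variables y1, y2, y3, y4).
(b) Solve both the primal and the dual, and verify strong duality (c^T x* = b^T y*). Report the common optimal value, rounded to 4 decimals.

The standard primal-dual pair for 'max c^T x s.t. A x <= b, x >= 0' is:
  Dual:  min b^T y  s.t.  A^T y >= c,  y >= 0.

So the dual LP is:
  minimize  4y1 + 10y2 + 14y3 + 42y4
  subject to:
    y1 + 2y3 + 4y4 >= 6
    y2 + 4y3 + 4y4 >= 3
    y1, y2, y3, y4 >= 0

Solving the primal: x* = (4, 1.5).
  primal value c^T x* = 28.5.
Solving the dual: y* = (4.5, 0, 0.75, 0).
  dual value b^T y* = 28.5.
Strong duality: c^T x* = b^T y*. Confirmed.

28.5


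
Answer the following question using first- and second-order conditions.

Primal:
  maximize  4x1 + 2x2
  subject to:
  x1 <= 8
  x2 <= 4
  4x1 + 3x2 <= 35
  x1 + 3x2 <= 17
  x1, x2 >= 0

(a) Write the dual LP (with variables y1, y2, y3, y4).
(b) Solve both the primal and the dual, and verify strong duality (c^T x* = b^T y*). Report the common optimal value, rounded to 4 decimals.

The standard primal-dual pair for 'max c^T x s.t. A x <= b, x >= 0' is:
  Dual:  min b^T y  s.t.  A^T y >= c,  y >= 0.

So the dual LP is:
  minimize  8y1 + 4y2 + 35y3 + 17y4
  subject to:
    y1 + 4y3 + y4 >= 4
    y2 + 3y3 + 3y4 >= 2
    y1, y2, y3, y4 >= 0

Solving the primal: x* = (8, 1).
  primal value c^T x* = 34.
Solving the dual: y* = (1.3333, 0, 0.6667, 0).
  dual value b^T y* = 34.
Strong duality: c^T x* = b^T y*. Confirmed.

34


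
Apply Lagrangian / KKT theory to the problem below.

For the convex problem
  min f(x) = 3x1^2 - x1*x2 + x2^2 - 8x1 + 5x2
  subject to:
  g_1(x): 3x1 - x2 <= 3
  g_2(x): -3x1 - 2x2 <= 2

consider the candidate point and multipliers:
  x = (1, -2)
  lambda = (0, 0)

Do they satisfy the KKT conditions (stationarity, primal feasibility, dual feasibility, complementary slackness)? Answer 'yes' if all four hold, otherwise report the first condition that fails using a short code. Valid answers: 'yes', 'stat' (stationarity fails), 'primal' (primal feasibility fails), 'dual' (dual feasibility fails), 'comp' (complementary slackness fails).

Gradient of f: grad f(x) = Q x + c = (0, 0)
Constraint values g_i(x) = a_i^T x - b_i:
  g_1((1, -2)) = 2
  g_2((1, -2)) = -1
Stationarity residual: grad f(x) + sum_i lambda_i a_i = (0, 0)
  -> stationarity OK
Primal feasibility (all g_i <= 0): FAILS
Dual feasibility (all lambda_i >= 0): OK
Complementary slackness (lambda_i * g_i(x) = 0 for all i): OK

Verdict: the first failing condition is primal_feasibility -> primal.

primal


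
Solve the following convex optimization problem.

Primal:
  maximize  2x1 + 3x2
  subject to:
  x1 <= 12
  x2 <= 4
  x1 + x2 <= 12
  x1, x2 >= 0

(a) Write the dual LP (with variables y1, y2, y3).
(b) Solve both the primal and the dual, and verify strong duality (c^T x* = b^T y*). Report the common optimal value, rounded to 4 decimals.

The standard primal-dual pair for 'max c^T x s.t. A x <= b, x >= 0' is:
  Dual:  min b^T y  s.t.  A^T y >= c,  y >= 0.

So the dual LP is:
  minimize  12y1 + 4y2 + 12y3
  subject to:
    y1 + y3 >= 2
    y2 + y3 >= 3
    y1, y2, y3 >= 0

Solving the primal: x* = (8, 4).
  primal value c^T x* = 28.
Solving the dual: y* = (0, 1, 2).
  dual value b^T y* = 28.
Strong duality: c^T x* = b^T y*. Confirmed.

28


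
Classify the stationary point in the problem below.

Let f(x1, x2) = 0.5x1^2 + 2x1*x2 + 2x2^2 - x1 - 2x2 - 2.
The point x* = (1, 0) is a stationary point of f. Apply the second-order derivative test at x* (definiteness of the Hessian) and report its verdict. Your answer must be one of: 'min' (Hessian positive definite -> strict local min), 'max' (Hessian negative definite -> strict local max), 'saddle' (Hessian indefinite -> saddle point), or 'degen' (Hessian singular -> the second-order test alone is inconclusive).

Compute the Hessian H = grad^2 f:
  H = [[1, 2], [2, 4]]
Verify stationarity: grad f(x*) = H x* + g = (0, 0).
Eigenvalues of H: 0, 5.
H has a zero eigenvalue (singular; positive semidefinite but not definite), so H is neither positive definite, negative definite, nor indefinite. The second-order test alone is inconclusive -> degen.
(Indeed, f is constant along the null direction of H through x*, so x* is not a strict local extremum.)

degen


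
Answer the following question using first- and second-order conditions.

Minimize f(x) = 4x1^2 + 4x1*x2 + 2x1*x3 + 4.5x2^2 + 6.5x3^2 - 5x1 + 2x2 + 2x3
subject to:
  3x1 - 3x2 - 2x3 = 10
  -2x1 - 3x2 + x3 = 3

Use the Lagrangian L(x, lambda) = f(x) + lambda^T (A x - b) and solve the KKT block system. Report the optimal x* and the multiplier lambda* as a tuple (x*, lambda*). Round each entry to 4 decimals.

Form the Lagrangian:
  L(x, lambda) = (1/2) x^T Q x + c^T x + lambda^T (A x - b)
Stationarity (grad_x L = 0): Q x + c + A^T lambda = 0.
Primal feasibility: A x = b.

This gives the KKT block system:
  [ Q   A^T ] [ x     ]   [-c ]
  [ A    0  ] [ lambda ] = [ b ]

Solving the linear system:
  x*      = (1.2489, -1.9165, -0.2519)
  lambda* = (-0.7314, -2.6864)
  f(x*)   = 2.3958

x* = (1.2489, -1.9165, -0.2519), lambda* = (-0.7314, -2.6864)


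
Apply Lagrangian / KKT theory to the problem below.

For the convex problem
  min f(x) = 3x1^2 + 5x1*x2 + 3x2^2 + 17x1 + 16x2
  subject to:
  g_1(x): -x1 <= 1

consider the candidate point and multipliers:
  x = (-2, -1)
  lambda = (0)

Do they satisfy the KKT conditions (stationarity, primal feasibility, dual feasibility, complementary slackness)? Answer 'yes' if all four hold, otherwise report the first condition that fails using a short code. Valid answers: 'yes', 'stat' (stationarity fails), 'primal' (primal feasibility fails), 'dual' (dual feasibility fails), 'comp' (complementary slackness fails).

Gradient of f: grad f(x) = Q x + c = (0, 0)
Constraint values g_i(x) = a_i^T x - b_i:
  g_1((-2, -1)) = 1
Stationarity residual: grad f(x) + sum_i lambda_i a_i = (0, 0)
  -> stationarity OK
Primal feasibility (all g_i <= 0): FAILS
Dual feasibility (all lambda_i >= 0): OK
Complementary slackness (lambda_i * g_i(x) = 0 for all i): OK

Verdict: the first failing condition is primal_feasibility -> primal.

primal


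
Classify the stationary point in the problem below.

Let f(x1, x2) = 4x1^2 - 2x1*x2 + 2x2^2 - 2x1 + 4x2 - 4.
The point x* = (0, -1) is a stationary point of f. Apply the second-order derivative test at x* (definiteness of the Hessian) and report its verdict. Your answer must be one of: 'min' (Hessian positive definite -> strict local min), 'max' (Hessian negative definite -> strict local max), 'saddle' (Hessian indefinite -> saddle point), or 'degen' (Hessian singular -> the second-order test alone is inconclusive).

Compute the Hessian H = grad^2 f:
  H = [[8, -2], [-2, 4]]
Verify stationarity: grad f(x*) = H x* + g = (0, 0).
Eigenvalues of H: 3.1716, 8.8284.
Both eigenvalues > 0, so H is positive definite -> x* is a strict local min.

min


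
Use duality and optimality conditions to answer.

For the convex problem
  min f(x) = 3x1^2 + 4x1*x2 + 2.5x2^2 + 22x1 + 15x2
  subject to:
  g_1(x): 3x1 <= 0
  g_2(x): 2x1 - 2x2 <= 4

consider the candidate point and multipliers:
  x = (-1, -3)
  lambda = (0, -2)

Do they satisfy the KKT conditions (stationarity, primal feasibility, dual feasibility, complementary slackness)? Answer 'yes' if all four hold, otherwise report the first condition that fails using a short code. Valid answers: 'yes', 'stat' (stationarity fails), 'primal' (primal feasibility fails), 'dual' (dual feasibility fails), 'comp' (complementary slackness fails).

Gradient of f: grad f(x) = Q x + c = (4, -4)
Constraint values g_i(x) = a_i^T x - b_i:
  g_1((-1, -3)) = -3
  g_2((-1, -3)) = 0
Stationarity residual: grad f(x) + sum_i lambda_i a_i = (0, 0)
  -> stationarity OK
Primal feasibility (all g_i <= 0): OK
Dual feasibility (all lambda_i >= 0): FAILS
Complementary slackness (lambda_i * g_i(x) = 0 for all i): OK

Verdict: the first failing condition is dual_feasibility -> dual.

dual


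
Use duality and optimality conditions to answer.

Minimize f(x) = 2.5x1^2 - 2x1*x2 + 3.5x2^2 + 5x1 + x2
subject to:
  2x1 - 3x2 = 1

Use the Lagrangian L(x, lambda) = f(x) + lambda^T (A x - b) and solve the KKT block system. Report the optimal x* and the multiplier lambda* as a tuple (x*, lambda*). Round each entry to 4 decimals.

Form the Lagrangian:
  L(x, lambda) = (1/2) x^T Q x + c^T x + lambda^T (A x - b)
Stationarity (grad_x L = 0): Q x + c + A^T lambda = 0.
Primal feasibility: A x = b.

This gives the KKT block system:
  [ Q   A^T ] [ x     ]   [-c ]
  [ A    0  ] [ lambda ] = [ b ]

Solving the linear system:
  x*      = (-0.8776, -0.9184)
  lambda* = (-1.2245)
  f(x*)   = -2.0408

x* = (-0.8776, -0.9184), lambda* = (-1.2245)


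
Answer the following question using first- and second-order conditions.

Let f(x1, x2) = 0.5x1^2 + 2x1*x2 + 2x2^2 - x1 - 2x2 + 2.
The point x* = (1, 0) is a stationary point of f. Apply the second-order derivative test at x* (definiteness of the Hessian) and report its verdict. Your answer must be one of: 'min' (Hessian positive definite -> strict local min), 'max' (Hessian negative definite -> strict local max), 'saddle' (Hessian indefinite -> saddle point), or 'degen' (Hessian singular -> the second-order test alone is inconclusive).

Compute the Hessian H = grad^2 f:
  H = [[1, 2], [2, 4]]
Verify stationarity: grad f(x*) = H x* + g = (0, 0).
Eigenvalues of H: 0, 5.
H has a zero eigenvalue (singular; positive semidefinite but not definite), so H is neither positive definite, negative definite, nor indefinite. The second-order test alone is inconclusive -> degen.
(Indeed, f is constant along the null direction of H through x*, so x* is not a strict local extremum.)

degen


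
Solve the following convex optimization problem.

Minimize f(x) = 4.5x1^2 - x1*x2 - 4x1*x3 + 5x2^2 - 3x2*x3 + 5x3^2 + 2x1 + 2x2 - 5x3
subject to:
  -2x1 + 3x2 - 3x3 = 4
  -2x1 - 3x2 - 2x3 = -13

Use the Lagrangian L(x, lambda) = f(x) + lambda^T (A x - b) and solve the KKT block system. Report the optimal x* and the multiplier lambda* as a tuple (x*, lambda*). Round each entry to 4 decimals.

Form the Lagrangian:
  L(x, lambda) = (1/2) x^T Q x + c^T x + lambda^T (A x - b)
Stationarity (grad_x L = 0): Q x + c + A^T lambda = 0.
Primal feasibility: A x = b.

This gives the KKT block system:
  [ Q   A^T ] [ x     ]   [-c ]
  [ A    0  ] [ lambda ] = [ b ]

Solving the linear system:
  x*      = (0.6914, 3.0411, 1.2469)
  lambda* = (-4.6147, 4.7118)
  f(x*)   = 40.4714

x* = (0.6914, 3.0411, 1.2469), lambda* = (-4.6147, 4.7118)


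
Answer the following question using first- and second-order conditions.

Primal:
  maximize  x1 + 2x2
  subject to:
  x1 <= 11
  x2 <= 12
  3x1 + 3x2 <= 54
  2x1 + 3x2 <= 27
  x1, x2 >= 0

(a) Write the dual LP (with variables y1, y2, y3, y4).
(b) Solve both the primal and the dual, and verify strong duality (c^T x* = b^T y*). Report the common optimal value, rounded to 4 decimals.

The standard primal-dual pair for 'max c^T x s.t. A x <= b, x >= 0' is:
  Dual:  min b^T y  s.t.  A^T y >= c,  y >= 0.

So the dual LP is:
  minimize  11y1 + 12y2 + 54y3 + 27y4
  subject to:
    y1 + 3y3 + 2y4 >= 1
    y2 + 3y3 + 3y4 >= 2
    y1, y2, y3, y4 >= 0

Solving the primal: x* = (0, 9).
  primal value c^T x* = 18.
Solving the dual: y* = (0, 0, 0, 0.6667).
  dual value b^T y* = 18.
Strong duality: c^T x* = b^T y*. Confirmed.

18


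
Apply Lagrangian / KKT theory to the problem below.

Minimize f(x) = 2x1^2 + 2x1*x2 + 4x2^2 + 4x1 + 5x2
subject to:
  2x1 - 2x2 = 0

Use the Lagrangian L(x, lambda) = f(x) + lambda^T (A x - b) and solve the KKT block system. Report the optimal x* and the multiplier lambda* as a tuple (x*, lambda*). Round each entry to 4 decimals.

Form the Lagrangian:
  L(x, lambda) = (1/2) x^T Q x + c^T x + lambda^T (A x - b)
Stationarity (grad_x L = 0): Q x + c + A^T lambda = 0.
Primal feasibility: A x = b.

This gives the KKT block system:
  [ Q   A^T ] [ x     ]   [-c ]
  [ A    0  ] [ lambda ] = [ b ]

Solving the linear system:
  x*      = (-0.5625, -0.5625)
  lambda* = (-0.3125)
  f(x*)   = -2.5312

x* = (-0.5625, -0.5625), lambda* = (-0.3125)


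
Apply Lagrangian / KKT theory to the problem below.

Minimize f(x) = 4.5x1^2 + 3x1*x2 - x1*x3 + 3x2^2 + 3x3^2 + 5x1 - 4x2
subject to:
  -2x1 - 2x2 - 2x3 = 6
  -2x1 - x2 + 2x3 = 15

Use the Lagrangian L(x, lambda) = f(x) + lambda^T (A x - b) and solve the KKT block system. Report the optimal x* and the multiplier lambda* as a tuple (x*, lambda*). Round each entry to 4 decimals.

Form the Lagrangian:
  L(x, lambda) = (1/2) x^T Q x + c^T x + lambda^T (A x - b)
Stationarity (grad_x L = 0): Q x + c + A^T lambda = 0.
Primal feasibility: A x = b.

This gives the KKT block system:
  [ Q   A^T ] [ x     ]   [-c ]
  [ A    0  ] [ lambda ] = [ b ]

Solving the linear system:
  x*      = (-4.2286, -1.3619, 2.5905)
  lambda* = (-4.9905, -14.8762)
  f(x*)   = 118.6952

x* = (-4.2286, -1.3619, 2.5905), lambda* = (-4.9905, -14.8762)


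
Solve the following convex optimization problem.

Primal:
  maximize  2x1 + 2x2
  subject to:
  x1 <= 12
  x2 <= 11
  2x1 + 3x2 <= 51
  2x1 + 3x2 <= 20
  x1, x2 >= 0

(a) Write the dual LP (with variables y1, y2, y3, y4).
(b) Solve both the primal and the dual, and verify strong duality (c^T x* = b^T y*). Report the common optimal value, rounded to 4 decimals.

The standard primal-dual pair for 'max c^T x s.t. A x <= b, x >= 0' is:
  Dual:  min b^T y  s.t.  A^T y >= c,  y >= 0.

So the dual LP is:
  minimize  12y1 + 11y2 + 51y3 + 20y4
  subject to:
    y1 + 2y3 + 2y4 >= 2
    y2 + 3y3 + 3y4 >= 2
    y1, y2, y3, y4 >= 0

Solving the primal: x* = (10, 0).
  primal value c^T x* = 20.
Solving the dual: y* = (0, 0, 0, 1).
  dual value b^T y* = 20.
Strong duality: c^T x* = b^T y*. Confirmed.

20


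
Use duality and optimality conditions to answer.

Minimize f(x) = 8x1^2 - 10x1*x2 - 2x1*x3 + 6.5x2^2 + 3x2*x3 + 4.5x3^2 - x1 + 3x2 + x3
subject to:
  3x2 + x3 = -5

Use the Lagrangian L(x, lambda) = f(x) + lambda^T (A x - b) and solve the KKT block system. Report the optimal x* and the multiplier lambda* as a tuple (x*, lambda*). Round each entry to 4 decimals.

Form the Lagrangian:
  L(x, lambda) = (1/2) x^T Q x + c^T x + lambda^T (A x - b)
Stationarity (grad_x L = 0): Q x + c + A^T lambda = 0.
Primal feasibility: A x = b.

This gives the KKT block system:
  [ Q   A^T ] [ x     ]   [-c ]
  [ A    0  ] [ lambda ] = [ b ]

Solving the linear system:
  x*      = (-0.97, -1.63, -0.11)
  lambda* = (2.94)
  f(x*)   = 5.335

x* = (-0.97, -1.63, -0.11), lambda* = (2.94)


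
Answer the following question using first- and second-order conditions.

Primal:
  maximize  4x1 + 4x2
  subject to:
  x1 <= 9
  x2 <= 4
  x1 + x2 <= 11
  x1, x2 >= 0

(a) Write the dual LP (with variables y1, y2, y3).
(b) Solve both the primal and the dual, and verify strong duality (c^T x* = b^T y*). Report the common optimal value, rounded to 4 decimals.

The standard primal-dual pair for 'max c^T x s.t. A x <= b, x >= 0' is:
  Dual:  min b^T y  s.t.  A^T y >= c,  y >= 0.

So the dual LP is:
  minimize  9y1 + 4y2 + 11y3
  subject to:
    y1 + y3 >= 4
    y2 + y3 >= 4
    y1, y2, y3 >= 0

Solving the primal: x* = (7, 4).
  primal value c^T x* = 44.
Solving the dual: y* = (0, 0, 4).
  dual value b^T y* = 44.
Strong duality: c^T x* = b^T y*. Confirmed.

44


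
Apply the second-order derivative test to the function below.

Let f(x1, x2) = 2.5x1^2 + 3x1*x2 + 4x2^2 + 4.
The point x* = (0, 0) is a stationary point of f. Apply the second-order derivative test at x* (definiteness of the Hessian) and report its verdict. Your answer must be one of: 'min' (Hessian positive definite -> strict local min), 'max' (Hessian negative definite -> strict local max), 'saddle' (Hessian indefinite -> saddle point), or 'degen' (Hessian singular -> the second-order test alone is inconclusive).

Compute the Hessian H = grad^2 f:
  H = [[5, 3], [3, 8]]
Verify stationarity: grad f(x*) = H x* + g = (0, 0).
Eigenvalues of H: 3.1459, 9.8541.
Both eigenvalues > 0, so H is positive definite -> x* is a strict local min.

min


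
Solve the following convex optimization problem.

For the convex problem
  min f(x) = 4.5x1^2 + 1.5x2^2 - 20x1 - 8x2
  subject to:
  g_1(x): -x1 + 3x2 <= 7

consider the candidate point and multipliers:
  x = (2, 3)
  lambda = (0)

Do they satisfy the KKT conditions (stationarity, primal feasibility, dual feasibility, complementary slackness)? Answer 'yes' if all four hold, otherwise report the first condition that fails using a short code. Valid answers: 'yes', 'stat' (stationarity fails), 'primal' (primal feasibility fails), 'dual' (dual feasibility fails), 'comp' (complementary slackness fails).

Gradient of f: grad f(x) = Q x + c = (-2, 1)
Constraint values g_i(x) = a_i^T x - b_i:
  g_1((2, 3)) = 0
Stationarity residual: grad f(x) + sum_i lambda_i a_i = (-2, 1)
  -> stationarity FAILS
Primal feasibility (all g_i <= 0): OK
Dual feasibility (all lambda_i >= 0): OK
Complementary slackness (lambda_i * g_i(x) = 0 for all i): OK

Verdict: the first failing condition is stationarity -> stat.

stat


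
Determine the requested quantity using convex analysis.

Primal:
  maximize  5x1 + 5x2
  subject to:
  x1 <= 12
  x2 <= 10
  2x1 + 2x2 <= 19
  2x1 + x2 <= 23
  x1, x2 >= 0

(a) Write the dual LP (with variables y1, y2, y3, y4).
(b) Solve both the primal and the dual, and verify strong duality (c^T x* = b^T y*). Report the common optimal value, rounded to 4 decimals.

The standard primal-dual pair for 'max c^T x s.t. A x <= b, x >= 0' is:
  Dual:  min b^T y  s.t.  A^T y >= c,  y >= 0.

So the dual LP is:
  minimize  12y1 + 10y2 + 19y3 + 23y4
  subject to:
    y1 + 2y3 + 2y4 >= 5
    y2 + 2y3 + y4 >= 5
    y1, y2, y3, y4 >= 0

Solving the primal: x* = (9.5, 0).
  primal value c^T x* = 47.5.
Solving the dual: y* = (0, 0, 2.5, 0).
  dual value b^T y* = 47.5.
Strong duality: c^T x* = b^T y*. Confirmed.

47.5


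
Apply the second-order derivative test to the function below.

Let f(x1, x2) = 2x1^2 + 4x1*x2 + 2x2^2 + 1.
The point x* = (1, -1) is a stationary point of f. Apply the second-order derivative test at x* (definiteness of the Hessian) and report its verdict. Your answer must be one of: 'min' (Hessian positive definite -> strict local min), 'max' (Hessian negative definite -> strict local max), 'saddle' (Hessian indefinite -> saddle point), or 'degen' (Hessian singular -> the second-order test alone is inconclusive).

Compute the Hessian H = grad^2 f:
  H = [[4, 4], [4, 4]]
Verify stationarity: grad f(x*) = H x* + g = (0, 0).
Eigenvalues of H: 0, 8.
H has a zero eigenvalue (singular; positive semidefinite but not definite), so H is neither positive definite, negative definite, nor indefinite. The second-order test alone is inconclusive -> degen.
(Indeed, f is constant along the null direction of H through x*, so x* is not a strict local extremum.)

degen


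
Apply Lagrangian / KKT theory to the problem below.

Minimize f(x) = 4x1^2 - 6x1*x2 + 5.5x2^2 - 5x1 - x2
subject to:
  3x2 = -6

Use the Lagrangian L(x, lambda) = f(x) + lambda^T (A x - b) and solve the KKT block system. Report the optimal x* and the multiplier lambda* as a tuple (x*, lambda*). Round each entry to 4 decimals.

Form the Lagrangian:
  L(x, lambda) = (1/2) x^T Q x + c^T x + lambda^T (A x - b)
Stationarity (grad_x L = 0): Q x + c + A^T lambda = 0.
Primal feasibility: A x = b.

This gives the KKT block system:
  [ Q   A^T ] [ x     ]   [-c ]
  [ A    0  ] [ lambda ] = [ b ]

Solving the linear system:
  x*      = (-0.875, -2)
  lambda* = (5.9167)
  f(x*)   = 20.9375

x* = (-0.875, -2), lambda* = (5.9167)


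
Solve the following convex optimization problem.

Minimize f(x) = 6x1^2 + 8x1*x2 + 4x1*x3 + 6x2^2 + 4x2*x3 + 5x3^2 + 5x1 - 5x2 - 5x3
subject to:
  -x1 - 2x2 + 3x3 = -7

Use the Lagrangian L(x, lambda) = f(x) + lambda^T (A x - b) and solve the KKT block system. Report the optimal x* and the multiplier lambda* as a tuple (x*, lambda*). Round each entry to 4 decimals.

Form the Lagrangian:
  L(x, lambda) = (1/2) x^T Q x + c^T x + lambda^T (A x - b)
Stationarity (grad_x L = 0): Q x + c + A^T lambda = 0.
Primal feasibility: A x = b.

This gives the KKT block system:
  [ Q   A^T ] [ x     ]   [-c ]
  [ A    0  ] [ lambda ] = [ b ]

Solving the linear system:
  x*      = (-1.2201, 2.3223, -1.1918)
  lambda* = (4.1698)
  f(x*)   = 8.7178

x* = (-1.2201, 2.3223, -1.1918), lambda* = (4.1698)


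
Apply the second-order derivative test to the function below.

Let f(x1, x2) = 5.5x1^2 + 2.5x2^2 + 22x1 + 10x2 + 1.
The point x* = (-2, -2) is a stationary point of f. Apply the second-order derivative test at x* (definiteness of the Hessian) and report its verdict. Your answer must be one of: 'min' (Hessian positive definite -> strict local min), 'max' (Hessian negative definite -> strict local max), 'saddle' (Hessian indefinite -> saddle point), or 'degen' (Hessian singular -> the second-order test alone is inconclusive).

Compute the Hessian H = grad^2 f:
  H = [[11, 0], [0, 5]]
Verify stationarity: grad f(x*) = H x* + g = (0, 0).
Eigenvalues of H: 5, 11.
Both eigenvalues > 0, so H is positive definite -> x* is a strict local min.

min


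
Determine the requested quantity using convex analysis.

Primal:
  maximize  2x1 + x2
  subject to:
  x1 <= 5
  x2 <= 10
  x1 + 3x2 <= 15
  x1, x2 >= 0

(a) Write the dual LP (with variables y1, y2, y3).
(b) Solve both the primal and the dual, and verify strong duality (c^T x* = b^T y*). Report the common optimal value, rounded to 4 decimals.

The standard primal-dual pair for 'max c^T x s.t. A x <= b, x >= 0' is:
  Dual:  min b^T y  s.t.  A^T y >= c,  y >= 0.

So the dual LP is:
  minimize  5y1 + 10y2 + 15y3
  subject to:
    y1 + y3 >= 2
    y2 + 3y3 >= 1
    y1, y2, y3 >= 0

Solving the primal: x* = (5, 3.3333).
  primal value c^T x* = 13.3333.
Solving the dual: y* = (1.6667, 0, 0.3333).
  dual value b^T y* = 13.3333.
Strong duality: c^T x* = b^T y*. Confirmed.

13.3333


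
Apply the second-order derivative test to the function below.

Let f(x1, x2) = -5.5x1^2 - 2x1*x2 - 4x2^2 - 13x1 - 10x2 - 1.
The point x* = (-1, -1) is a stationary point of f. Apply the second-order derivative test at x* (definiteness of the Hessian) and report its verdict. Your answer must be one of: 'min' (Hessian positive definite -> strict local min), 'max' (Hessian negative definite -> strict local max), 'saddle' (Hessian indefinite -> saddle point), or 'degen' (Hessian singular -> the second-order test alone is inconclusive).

Compute the Hessian H = grad^2 f:
  H = [[-11, -2], [-2, -8]]
Verify stationarity: grad f(x*) = H x* + g = (0, 0).
Eigenvalues of H: -12, -7.
Both eigenvalues < 0, so H is negative definite -> x* is a strict local max.

max


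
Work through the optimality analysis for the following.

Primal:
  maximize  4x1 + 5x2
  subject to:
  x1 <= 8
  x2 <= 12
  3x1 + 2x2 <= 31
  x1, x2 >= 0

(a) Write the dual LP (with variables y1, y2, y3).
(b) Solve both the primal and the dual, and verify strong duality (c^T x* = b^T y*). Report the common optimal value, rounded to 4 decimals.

The standard primal-dual pair for 'max c^T x s.t. A x <= b, x >= 0' is:
  Dual:  min b^T y  s.t.  A^T y >= c,  y >= 0.

So the dual LP is:
  minimize  8y1 + 12y2 + 31y3
  subject to:
    y1 + 3y3 >= 4
    y2 + 2y3 >= 5
    y1, y2, y3 >= 0

Solving the primal: x* = (2.3333, 12).
  primal value c^T x* = 69.3333.
Solving the dual: y* = (0, 2.3333, 1.3333).
  dual value b^T y* = 69.3333.
Strong duality: c^T x* = b^T y*. Confirmed.

69.3333


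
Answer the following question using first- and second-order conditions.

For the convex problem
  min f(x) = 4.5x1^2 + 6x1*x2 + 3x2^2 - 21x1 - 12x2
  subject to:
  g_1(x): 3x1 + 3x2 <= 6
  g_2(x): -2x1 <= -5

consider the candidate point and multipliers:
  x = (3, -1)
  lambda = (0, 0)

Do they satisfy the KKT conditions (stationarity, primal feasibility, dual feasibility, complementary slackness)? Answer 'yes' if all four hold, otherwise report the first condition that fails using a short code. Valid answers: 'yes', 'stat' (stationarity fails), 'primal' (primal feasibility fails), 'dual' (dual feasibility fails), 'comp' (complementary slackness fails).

Gradient of f: grad f(x) = Q x + c = (0, 0)
Constraint values g_i(x) = a_i^T x - b_i:
  g_1((3, -1)) = 0
  g_2((3, -1)) = -1
Stationarity residual: grad f(x) + sum_i lambda_i a_i = (0, 0)
  -> stationarity OK
Primal feasibility (all g_i <= 0): OK
Dual feasibility (all lambda_i >= 0): OK
Complementary slackness (lambda_i * g_i(x) = 0 for all i): OK

Verdict: yes, KKT holds.

yes


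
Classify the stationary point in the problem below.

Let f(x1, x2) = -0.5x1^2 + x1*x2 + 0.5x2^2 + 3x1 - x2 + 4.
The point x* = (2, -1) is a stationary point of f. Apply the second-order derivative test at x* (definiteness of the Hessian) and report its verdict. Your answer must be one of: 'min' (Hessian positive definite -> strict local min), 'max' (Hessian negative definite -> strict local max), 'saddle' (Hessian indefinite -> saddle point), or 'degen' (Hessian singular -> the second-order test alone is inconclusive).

Compute the Hessian H = grad^2 f:
  H = [[-1, 1], [1, 1]]
Verify stationarity: grad f(x*) = H x* + g = (0, 0).
Eigenvalues of H: -1.4142, 1.4142.
Eigenvalues have mixed signs, so H is indefinite -> x* is a saddle point.

saddle


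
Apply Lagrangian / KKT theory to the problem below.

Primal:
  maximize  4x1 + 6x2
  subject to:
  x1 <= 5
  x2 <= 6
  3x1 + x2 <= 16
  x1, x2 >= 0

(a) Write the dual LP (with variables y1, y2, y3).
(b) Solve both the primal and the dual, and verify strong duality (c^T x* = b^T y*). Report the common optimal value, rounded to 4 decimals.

The standard primal-dual pair for 'max c^T x s.t. A x <= b, x >= 0' is:
  Dual:  min b^T y  s.t.  A^T y >= c,  y >= 0.

So the dual LP is:
  minimize  5y1 + 6y2 + 16y3
  subject to:
    y1 + 3y3 >= 4
    y2 + y3 >= 6
    y1, y2, y3 >= 0

Solving the primal: x* = (3.3333, 6).
  primal value c^T x* = 49.3333.
Solving the dual: y* = (0, 4.6667, 1.3333).
  dual value b^T y* = 49.3333.
Strong duality: c^T x* = b^T y*. Confirmed.

49.3333


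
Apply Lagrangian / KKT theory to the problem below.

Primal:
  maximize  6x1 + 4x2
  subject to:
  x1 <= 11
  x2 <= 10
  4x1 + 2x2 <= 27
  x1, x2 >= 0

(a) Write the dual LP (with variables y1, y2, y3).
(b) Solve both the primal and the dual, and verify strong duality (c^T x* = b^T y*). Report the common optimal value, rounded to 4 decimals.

The standard primal-dual pair for 'max c^T x s.t. A x <= b, x >= 0' is:
  Dual:  min b^T y  s.t.  A^T y >= c,  y >= 0.

So the dual LP is:
  minimize  11y1 + 10y2 + 27y3
  subject to:
    y1 + 4y3 >= 6
    y2 + 2y3 >= 4
    y1, y2, y3 >= 0

Solving the primal: x* = (1.75, 10).
  primal value c^T x* = 50.5.
Solving the dual: y* = (0, 1, 1.5).
  dual value b^T y* = 50.5.
Strong duality: c^T x* = b^T y*. Confirmed.

50.5


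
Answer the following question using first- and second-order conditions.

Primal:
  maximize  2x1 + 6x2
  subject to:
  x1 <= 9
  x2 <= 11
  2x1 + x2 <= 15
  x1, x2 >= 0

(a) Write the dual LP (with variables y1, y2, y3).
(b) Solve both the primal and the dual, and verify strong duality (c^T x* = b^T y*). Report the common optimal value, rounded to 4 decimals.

The standard primal-dual pair for 'max c^T x s.t. A x <= b, x >= 0' is:
  Dual:  min b^T y  s.t.  A^T y >= c,  y >= 0.

So the dual LP is:
  minimize  9y1 + 11y2 + 15y3
  subject to:
    y1 + 2y3 >= 2
    y2 + y3 >= 6
    y1, y2, y3 >= 0

Solving the primal: x* = (2, 11).
  primal value c^T x* = 70.
Solving the dual: y* = (0, 5, 1).
  dual value b^T y* = 70.
Strong duality: c^T x* = b^T y*. Confirmed.

70


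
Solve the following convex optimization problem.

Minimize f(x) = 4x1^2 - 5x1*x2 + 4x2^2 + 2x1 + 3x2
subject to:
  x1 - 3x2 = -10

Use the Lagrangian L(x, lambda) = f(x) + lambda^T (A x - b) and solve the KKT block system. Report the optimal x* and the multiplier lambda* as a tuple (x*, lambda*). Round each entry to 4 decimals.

Form the Lagrangian:
  L(x, lambda) = (1/2) x^T Q x + c^T x + lambda^T (A x - b)
Stationarity (grad_x L = 0): Q x + c + A^T lambda = 0.
Primal feasibility: A x = b.

This gives the KKT block system:
  [ Q   A^T ] [ x     ]   [-c ]
  [ A    0  ] [ lambda ] = [ b ]

Solving the linear system:
  x*      = (0.86, 3.62)
  lambda* = (9.22)
  f(x*)   = 52.39

x* = (0.86, 3.62), lambda* = (9.22)


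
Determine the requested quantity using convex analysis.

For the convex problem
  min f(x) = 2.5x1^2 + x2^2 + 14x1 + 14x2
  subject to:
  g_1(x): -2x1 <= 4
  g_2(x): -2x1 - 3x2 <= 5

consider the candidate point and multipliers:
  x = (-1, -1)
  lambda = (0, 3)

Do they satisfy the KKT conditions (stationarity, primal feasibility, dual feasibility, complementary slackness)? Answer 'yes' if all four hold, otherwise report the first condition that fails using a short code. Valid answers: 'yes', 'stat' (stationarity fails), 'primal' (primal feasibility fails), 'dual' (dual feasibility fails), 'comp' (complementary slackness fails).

Gradient of f: grad f(x) = Q x + c = (9, 12)
Constraint values g_i(x) = a_i^T x - b_i:
  g_1((-1, -1)) = -2
  g_2((-1, -1)) = 0
Stationarity residual: grad f(x) + sum_i lambda_i a_i = (3, 3)
  -> stationarity FAILS
Primal feasibility (all g_i <= 0): OK
Dual feasibility (all lambda_i >= 0): OK
Complementary slackness (lambda_i * g_i(x) = 0 for all i): OK

Verdict: the first failing condition is stationarity -> stat.

stat


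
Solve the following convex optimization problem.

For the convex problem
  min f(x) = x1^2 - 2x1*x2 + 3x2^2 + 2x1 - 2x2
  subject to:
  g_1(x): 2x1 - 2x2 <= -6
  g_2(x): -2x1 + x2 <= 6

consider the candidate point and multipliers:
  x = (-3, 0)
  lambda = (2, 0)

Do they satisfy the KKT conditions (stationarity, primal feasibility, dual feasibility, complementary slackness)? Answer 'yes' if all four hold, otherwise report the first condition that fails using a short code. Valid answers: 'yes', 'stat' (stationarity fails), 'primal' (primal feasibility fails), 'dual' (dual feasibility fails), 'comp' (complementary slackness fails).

Gradient of f: grad f(x) = Q x + c = (-4, 4)
Constraint values g_i(x) = a_i^T x - b_i:
  g_1((-3, 0)) = 0
  g_2((-3, 0)) = 0
Stationarity residual: grad f(x) + sum_i lambda_i a_i = (0, 0)
  -> stationarity OK
Primal feasibility (all g_i <= 0): OK
Dual feasibility (all lambda_i >= 0): OK
Complementary slackness (lambda_i * g_i(x) = 0 for all i): OK

Verdict: yes, KKT holds.

yes


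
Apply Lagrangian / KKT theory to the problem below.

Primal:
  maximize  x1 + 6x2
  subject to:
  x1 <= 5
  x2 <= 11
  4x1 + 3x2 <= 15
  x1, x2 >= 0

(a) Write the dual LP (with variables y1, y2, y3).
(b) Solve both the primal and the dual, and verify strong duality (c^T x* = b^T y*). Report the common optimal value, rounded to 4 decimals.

The standard primal-dual pair for 'max c^T x s.t. A x <= b, x >= 0' is:
  Dual:  min b^T y  s.t.  A^T y >= c,  y >= 0.

So the dual LP is:
  minimize  5y1 + 11y2 + 15y3
  subject to:
    y1 + 4y3 >= 1
    y2 + 3y3 >= 6
    y1, y2, y3 >= 0

Solving the primal: x* = (0, 5).
  primal value c^T x* = 30.
Solving the dual: y* = (0, 0, 2).
  dual value b^T y* = 30.
Strong duality: c^T x* = b^T y*. Confirmed.

30


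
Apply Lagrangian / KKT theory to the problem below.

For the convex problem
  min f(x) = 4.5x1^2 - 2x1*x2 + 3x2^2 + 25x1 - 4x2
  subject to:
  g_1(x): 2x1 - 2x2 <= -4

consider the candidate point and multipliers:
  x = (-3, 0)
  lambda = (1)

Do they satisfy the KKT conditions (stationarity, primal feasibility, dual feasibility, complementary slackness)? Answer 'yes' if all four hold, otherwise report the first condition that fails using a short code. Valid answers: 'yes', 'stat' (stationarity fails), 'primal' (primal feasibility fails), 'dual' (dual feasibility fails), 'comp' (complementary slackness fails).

Gradient of f: grad f(x) = Q x + c = (-2, 2)
Constraint values g_i(x) = a_i^T x - b_i:
  g_1((-3, 0)) = -2
Stationarity residual: grad f(x) + sum_i lambda_i a_i = (0, 0)
  -> stationarity OK
Primal feasibility (all g_i <= 0): OK
Dual feasibility (all lambda_i >= 0): OK
Complementary slackness (lambda_i * g_i(x) = 0 for all i): FAILS

Verdict: the first failing condition is complementary_slackness -> comp.

comp


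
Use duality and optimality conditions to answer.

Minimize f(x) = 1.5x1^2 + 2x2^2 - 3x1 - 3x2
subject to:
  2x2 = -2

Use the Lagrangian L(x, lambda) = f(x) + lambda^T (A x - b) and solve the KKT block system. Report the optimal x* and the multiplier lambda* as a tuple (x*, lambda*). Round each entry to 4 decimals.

Form the Lagrangian:
  L(x, lambda) = (1/2) x^T Q x + c^T x + lambda^T (A x - b)
Stationarity (grad_x L = 0): Q x + c + A^T lambda = 0.
Primal feasibility: A x = b.

This gives the KKT block system:
  [ Q   A^T ] [ x     ]   [-c ]
  [ A    0  ] [ lambda ] = [ b ]

Solving the linear system:
  x*      = (1, -1)
  lambda* = (3.5)
  f(x*)   = 3.5

x* = (1, -1), lambda* = (3.5)


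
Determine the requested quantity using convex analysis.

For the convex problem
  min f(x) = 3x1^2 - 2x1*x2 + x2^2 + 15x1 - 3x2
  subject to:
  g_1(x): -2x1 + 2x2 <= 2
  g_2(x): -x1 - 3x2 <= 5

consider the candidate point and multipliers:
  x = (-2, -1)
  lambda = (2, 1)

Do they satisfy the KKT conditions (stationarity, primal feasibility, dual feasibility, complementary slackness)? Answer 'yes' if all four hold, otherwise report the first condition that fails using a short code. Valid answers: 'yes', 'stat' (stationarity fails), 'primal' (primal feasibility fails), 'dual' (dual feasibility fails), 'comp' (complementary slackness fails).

Gradient of f: grad f(x) = Q x + c = (5, -1)
Constraint values g_i(x) = a_i^T x - b_i:
  g_1((-2, -1)) = 0
  g_2((-2, -1)) = 0
Stationarity residual: grad f(x) + sum_i lambda_i a_i = (0, 0)
  -> stationarity OK
Primal feasibility (all g_i <= 0): OK
Dual feasibility (all lambda_i >= 0): OK
Complementary slackness (lambda_i * g_i(x) = 0 for all i): OK

Verdict: yes, KKT holds.

yes


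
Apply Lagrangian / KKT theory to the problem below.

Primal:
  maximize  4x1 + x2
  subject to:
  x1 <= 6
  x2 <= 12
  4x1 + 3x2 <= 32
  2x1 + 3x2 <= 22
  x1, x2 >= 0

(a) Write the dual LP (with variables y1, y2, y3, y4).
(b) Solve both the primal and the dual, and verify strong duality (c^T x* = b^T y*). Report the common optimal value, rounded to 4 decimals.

The standard primal-dual pair for 'max c^T x s.t. A x <= b, x >= 0' is:
  Dual:  min b^T y  s.t.  A^T y >= c,  y >= 0.

So the dual LP is:
  minimize  6y1 + 12y2 + 32y3 + 22y4
  subject to:
    y1 + 4y3 + 2y4 >= 4
    y2 + 3y3 + 3y4 >= 1
    y1, y2, y3, y4 >= 0

Solving the primal: x* = (6, 2.6667).
  primal value c^T x* = 26.6667.
Solving the dual: y* = (2.6667, 0, 0.3333, 0).
  dual value b^T y* = 26.6667.
Strong duality: c^T x* = b^T y*. Confirmed.

26.6667


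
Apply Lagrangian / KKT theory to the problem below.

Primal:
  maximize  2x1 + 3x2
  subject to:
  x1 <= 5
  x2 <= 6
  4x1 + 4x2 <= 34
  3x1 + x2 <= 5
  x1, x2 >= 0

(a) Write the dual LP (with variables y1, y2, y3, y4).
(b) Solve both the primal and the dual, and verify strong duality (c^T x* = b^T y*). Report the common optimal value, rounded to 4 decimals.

The standard primal-dual pair for 'max c^T x s.t. A x <= b, x >= 0' is:
  Dual:  min b^T y  s.t.  A^T y >= c,  y >= 0.

So the dual LP is:
  minimize  5y1 + 6y2 + 34y3 + 5y4
  subject to:
    y1 + 4y3 + 3y4 >= 2
    y2 + 4y3 + y4 >= 3
    y1, y2, y3, y4 >= 0

Solving the primal: x* = (0, 5).
  primal value c^T x* = 15.
Solving the dual: y* = (0, 0, 0, 3).
  dual value b^T y* = 15.
Strong duality: c^T x* = b^T y*. Confirmed.

15


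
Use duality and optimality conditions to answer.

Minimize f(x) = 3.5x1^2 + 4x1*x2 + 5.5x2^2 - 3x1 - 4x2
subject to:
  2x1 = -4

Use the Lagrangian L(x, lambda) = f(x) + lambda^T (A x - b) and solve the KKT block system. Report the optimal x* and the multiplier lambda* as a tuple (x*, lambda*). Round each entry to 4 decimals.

Form the Lagrangian:
  L(x, lambda) = (1/2) x^T Q x + c^T x + lambda^T (A x - b)
Stationarity (grad_x L = 0): Q x + c + A^T lambda = 0.
Primal feasibility: A x = b.

This gives the KKT block system:
  [ Q   A^T ] [ x     ]   [-c ]
  [ A    0  ] [ lambda ] = [ b ]

Solving the linear system:
  x*      = (-2, 1.0909)
  lambda* = (6.3182)
  f(x*)   = 13.4545

x* = (-2, 1.0909), lambda* = (6.3182)


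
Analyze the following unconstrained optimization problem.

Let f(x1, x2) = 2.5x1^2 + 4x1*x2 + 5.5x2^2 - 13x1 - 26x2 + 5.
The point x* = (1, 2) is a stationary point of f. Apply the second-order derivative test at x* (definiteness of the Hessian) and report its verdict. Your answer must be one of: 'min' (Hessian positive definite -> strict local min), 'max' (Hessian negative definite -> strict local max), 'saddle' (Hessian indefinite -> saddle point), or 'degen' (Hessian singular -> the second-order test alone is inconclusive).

Compute the Hessian H = grad^2 f:
  H = [[5, 4], [4, 11]]
Verify stationarity: grad f(x*) = H x* + g = (0, 0).
Eigenvalues of H: 3, 13.
Both eigenvalues > 0, so H is positive definite -> x* is a strict local min.

min


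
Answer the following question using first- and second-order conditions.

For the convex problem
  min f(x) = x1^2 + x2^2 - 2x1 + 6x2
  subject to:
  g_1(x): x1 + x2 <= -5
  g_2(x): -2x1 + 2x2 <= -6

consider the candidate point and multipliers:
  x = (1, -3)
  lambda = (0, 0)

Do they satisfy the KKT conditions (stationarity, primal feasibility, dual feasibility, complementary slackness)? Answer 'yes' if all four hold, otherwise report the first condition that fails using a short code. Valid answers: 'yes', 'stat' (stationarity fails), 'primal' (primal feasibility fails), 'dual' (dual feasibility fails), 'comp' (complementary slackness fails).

Gradient of f: grad f(x) = Q x + c = (0, 0)
Constraint values g_i(x) = a_i^T x - b_i:
  g_1((1, -3)) = 3
  g_2((1, -3)) = -2
Stationarity residual: grad f(x) + sum_i lambda_i a_i = (0, 0)
  -> stationarity OK
Primal feasibility (all g_i <= 0): FAILS
Dual feasibility (all lambda_i >= 0): OK
Complementary slackness (lambda_i * g_i(x) = 0 for all i): OK

Verdict: the first failing condition is primal_feasibility -> primal.

primal


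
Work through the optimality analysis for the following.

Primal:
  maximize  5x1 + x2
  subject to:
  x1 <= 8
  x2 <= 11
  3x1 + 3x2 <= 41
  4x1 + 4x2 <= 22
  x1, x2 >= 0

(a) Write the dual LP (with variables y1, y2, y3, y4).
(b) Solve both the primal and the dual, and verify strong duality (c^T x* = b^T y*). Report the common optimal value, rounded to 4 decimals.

The standard primal-dual pair for 'max c^T x s.t. A x <= b, x >= 0' is:
  Dual:  min b^T y  s.t.  A^T y >= c,  y >= 0.

So the dual LP is:
  minimize  8y1 + 11y2 + 41y3 + 22y4
  subject to:
    y1 + 3y3 + 4y4 >= 5
    y2 + 3y3 + 4y4 >= 1
    y1, y2, y3, y4 >= 0

Solving the primal: x* = (5.5, 0).
  primal value c^T x* = 27.5.
Solving the dual: y* = (0, 0, 0, 1.25).
  dual value b^T y* = 27.5.
Strong duality: c^T x* = b^T y*. Confirmed.

27.5
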